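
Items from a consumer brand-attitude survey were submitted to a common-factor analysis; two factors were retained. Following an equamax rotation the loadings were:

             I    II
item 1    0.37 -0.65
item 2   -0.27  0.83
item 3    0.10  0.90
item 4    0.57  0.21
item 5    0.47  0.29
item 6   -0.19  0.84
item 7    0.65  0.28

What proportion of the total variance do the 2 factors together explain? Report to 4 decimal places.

0.5797

Communalities: 0.5594, 0.7618, 0.8200, 0.3690, 0.3050, 0.7417, 0.5009; Σh² = 4.0578.
Total variance with 7 standardized items is 7, so the solution explains 4.0578/7 = 0.5797.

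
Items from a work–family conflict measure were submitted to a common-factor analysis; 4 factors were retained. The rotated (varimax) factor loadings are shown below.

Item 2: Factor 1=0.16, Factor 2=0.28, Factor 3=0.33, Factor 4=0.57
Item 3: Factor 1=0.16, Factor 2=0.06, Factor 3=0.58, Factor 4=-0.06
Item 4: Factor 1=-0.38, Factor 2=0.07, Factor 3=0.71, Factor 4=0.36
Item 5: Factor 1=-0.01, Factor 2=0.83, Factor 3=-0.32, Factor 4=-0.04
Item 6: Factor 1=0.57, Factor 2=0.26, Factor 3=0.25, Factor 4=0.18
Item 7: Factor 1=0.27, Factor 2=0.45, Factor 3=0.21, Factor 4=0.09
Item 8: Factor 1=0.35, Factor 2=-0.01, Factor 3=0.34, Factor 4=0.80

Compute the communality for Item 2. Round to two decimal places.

0.54

h² = 0.16² + 0.28² + 0.33² + 0.57² = 0.0256 + 0.0784 + 0.1089 + 0.3249 = 0.5378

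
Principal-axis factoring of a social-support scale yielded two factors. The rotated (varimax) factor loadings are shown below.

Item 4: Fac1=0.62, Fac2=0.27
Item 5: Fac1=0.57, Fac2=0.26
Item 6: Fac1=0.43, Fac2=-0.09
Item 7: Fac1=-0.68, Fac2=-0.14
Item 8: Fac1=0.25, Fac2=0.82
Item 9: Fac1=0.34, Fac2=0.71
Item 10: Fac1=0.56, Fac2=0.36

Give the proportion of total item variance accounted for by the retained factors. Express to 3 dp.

Communalities: 0.4573, 0.3925, 0.1930, 0.4820, 0.7349, 0.6197, 0.4432; Σh² = 3.3226.
Total variance with 7 standardized items is 7, so the solution explains 3.3226/7 = 0.4747.

0.475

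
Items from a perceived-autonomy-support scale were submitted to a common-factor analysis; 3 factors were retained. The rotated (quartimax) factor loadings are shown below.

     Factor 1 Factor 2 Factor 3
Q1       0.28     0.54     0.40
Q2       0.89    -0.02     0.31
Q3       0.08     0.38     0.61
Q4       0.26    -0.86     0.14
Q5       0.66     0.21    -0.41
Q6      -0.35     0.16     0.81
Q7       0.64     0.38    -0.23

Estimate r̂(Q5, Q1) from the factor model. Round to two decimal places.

r̂ = Σ λ_i·λ_j across factors = (0.66)(0.28) + (0.21)(0.54) + (-0.41)(0.40)
  = +0.1848 +0.1134 -0.1640 = 0.1342

0.13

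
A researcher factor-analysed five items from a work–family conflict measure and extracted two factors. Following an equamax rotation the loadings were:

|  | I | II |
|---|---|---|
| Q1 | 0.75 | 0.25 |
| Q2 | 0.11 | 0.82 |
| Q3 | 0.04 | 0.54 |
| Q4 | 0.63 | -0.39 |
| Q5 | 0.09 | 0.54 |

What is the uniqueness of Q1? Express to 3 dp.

h² = 0.75² + 0.25² = 0.5625 + 0.0625 = 0.6250
Uniqueness u² = 1 − h² = 1 − 0.6250 = 0.3750

0.375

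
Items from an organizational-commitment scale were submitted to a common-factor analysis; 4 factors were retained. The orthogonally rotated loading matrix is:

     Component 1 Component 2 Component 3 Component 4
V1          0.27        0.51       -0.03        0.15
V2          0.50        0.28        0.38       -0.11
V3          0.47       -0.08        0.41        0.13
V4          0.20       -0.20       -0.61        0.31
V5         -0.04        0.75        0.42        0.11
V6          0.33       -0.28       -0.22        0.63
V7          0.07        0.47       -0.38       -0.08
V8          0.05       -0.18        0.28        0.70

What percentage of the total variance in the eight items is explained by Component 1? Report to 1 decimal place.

SS loadings for Component 1 = 0.27² + 0.50² + 0.47² + 0.20² + (-0.04)² + 0.33² + 0.07² + 0.05² = 0.7017
With 8 standardized items, total variance = 8. Proportion = 0.7017/8 = 0.0877 → 8.77%.

8.8%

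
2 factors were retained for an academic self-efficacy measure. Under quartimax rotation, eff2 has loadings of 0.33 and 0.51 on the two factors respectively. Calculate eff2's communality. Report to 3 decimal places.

0.369

h² = 0.33² + 0.51² = 0.1089 + 0.2601 = 0.3690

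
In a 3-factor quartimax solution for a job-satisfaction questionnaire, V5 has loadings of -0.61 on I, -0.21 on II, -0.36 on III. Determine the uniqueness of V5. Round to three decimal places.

h² = (-0.61)² + (-0.21)² + (-0.36)² = 0.3721 + 0.0441 + 0.1296 = 0.5458
Uniqueness u² = 1 − h² = 1 − 0.5458 = 0.4542

0.454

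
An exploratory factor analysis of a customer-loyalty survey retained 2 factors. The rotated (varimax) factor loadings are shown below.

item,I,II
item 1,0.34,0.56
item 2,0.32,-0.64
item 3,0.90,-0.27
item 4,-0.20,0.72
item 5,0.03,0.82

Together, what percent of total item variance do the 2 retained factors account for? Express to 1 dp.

61.1%

SS loadings by factor: 1.0689, 1.9869; total = 3.0558.
Total variance with 5 standardized items is 5, so the solution explains 3.0558/5 = 0.6112 = 61.12%.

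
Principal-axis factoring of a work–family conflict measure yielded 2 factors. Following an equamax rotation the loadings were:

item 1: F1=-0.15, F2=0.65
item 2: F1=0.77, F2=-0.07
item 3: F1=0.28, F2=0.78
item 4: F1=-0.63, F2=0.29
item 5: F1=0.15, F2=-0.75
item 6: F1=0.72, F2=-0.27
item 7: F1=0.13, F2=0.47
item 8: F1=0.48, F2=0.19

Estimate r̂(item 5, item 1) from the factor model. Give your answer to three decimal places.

r̂ = Σ λ_i·λ_j across factors = (0.15)(-0.15) + (-0.75)(0.65)
  = -0.0225 -0.4875 = -0.5100

-0.510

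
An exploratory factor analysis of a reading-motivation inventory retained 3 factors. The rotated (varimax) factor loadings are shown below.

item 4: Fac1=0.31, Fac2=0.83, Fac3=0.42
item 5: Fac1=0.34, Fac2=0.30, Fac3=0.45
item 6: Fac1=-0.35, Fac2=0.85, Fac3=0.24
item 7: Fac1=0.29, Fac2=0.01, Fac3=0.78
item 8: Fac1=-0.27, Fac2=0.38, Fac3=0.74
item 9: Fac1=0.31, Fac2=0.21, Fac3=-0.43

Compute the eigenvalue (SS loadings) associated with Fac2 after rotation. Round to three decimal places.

1.690

SS loadings for Fac2 = 0.83² + 0.30² + 0.85² + 0.01² + 0.38² + 0.21² = 0.6889 + 0.0900 + 0.7225 + 0.0001 + 0.1444 + 0.0441 = 1.6900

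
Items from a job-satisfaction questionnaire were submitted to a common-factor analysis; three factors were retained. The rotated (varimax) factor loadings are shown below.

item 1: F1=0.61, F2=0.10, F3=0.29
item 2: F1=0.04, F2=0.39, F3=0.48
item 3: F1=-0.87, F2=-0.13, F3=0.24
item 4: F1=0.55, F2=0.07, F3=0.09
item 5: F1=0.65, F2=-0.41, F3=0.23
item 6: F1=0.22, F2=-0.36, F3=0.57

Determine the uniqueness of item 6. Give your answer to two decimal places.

0.50

h² = 0.22² + (-0.36)² + 0.57² = 0.0484 + 0.1296 + 0.3249 = 0.5029
Uniqueness u² = 1 − h² = 1 − 0.5029 = 0.4971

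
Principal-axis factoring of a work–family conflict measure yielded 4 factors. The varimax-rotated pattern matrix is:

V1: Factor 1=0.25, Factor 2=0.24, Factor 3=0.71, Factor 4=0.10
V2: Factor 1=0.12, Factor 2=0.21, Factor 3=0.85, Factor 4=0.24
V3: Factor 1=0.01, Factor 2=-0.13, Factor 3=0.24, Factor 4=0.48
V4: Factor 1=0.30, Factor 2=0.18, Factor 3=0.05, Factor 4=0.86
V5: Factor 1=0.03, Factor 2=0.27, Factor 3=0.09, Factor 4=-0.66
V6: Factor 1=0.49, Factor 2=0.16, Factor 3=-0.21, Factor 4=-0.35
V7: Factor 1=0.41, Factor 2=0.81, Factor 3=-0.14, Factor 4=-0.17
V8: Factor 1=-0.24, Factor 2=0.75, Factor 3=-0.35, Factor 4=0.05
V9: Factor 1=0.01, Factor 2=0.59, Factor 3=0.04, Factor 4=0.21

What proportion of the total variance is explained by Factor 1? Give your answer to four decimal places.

SS loadings for Factor 1 = 0.25² + 0.12² + 0.01² + 0.30² + 0.03² + 0.49² + 0.41² + (-0.24)² + 0.01² = 0.6338
Proportion of variance = 0.6338 / 9 = 0.0704.

0.0704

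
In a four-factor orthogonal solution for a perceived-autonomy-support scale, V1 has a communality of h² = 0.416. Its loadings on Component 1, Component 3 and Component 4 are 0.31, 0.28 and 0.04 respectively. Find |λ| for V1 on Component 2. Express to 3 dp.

0.490

Under orthogonal rotation h² = Σλ², so λ_Component 2² = h² − (0.1761) = 0.416 − 0.1761 = 0.2399.
|λ| = √0.2399 = 0.4898.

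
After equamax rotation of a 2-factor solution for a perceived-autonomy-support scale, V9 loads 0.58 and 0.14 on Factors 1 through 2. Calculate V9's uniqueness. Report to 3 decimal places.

h² = 0.58² + 0.14² = 0.3364 + 0.0196 = 0.3560
Uniqueness u² = 1 − h² = 1 − 0.3560 = 0.6440

0.644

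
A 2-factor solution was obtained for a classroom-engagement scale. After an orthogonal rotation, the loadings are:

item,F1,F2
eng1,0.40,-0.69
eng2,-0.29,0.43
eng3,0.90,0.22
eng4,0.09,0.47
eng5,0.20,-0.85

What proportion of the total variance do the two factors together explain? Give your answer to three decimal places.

SS loadings by factor: 1.1022, 1.6528; total = 2.7550.
Total variance with 5 standardized items is 5, so the solution explains 2.7550/5 = 0.5510.

0.551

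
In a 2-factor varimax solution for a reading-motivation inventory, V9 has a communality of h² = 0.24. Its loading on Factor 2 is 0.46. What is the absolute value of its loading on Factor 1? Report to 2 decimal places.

Under orthogonal rotation h² = Σλ², so λ_Factor 1² = h² − (0.2116) = 0.24 − 0.2116 = 0.0284.
|λ| = √0.0284 = 0.1685.

0.17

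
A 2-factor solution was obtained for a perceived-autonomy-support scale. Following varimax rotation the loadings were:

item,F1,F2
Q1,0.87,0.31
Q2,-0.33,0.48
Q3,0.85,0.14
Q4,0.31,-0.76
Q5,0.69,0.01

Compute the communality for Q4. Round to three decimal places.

h² = 0.31² + (-0.76)² = 0.0961 + 0.5776 = 0.6737

0.674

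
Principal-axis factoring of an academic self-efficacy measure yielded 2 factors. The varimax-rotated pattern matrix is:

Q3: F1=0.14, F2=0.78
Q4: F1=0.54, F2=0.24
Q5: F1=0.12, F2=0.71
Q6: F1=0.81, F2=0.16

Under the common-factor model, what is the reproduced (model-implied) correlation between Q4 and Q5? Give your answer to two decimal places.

0.24

r̂ = Σ λ_i·λ_j across factors = (0.54)(0.12) + (0.24)(0.71)
  = +0.0648 +0.1704 = 0.2352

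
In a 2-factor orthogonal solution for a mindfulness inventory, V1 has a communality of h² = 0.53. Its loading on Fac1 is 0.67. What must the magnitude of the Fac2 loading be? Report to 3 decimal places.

Under orthogonal rotation h² = Σλ², so λ_Fac2² = h² − (0.4489) = 0.53 − 0.4489 = 0.0811.
|λ| = √0.0811 = 0.2848.

0.285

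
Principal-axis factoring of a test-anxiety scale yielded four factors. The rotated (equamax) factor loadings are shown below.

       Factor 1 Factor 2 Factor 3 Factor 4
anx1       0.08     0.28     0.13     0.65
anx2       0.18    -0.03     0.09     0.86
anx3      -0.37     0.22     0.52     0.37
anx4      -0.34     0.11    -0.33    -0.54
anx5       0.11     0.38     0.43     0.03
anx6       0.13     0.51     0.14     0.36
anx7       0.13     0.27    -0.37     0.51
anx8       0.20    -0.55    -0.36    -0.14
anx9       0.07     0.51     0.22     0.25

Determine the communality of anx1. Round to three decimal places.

h² = 0.08² + 0.28² + 0.13² + 0.65² = 0.0064 + 0.0784 + 0.0169 + 0.4225 = 0.5242

0.524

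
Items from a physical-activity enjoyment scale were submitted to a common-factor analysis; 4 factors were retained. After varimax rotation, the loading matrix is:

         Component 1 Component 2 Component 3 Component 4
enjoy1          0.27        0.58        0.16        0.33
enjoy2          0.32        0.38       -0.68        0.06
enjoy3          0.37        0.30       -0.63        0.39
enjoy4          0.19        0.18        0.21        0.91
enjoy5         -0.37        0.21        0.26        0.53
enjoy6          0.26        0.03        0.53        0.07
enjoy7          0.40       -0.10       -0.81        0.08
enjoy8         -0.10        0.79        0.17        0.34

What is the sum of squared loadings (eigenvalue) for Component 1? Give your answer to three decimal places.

SS loadings for Component 1 = 0.27² + 0.32² + 0.37² + 0.19² + (-0.37)² + 0.26² + 0.40² + (-0.10)² = 0.0729 + 0.1024 + 0.1369 + 0.0361 + 0.1369 + 0.0676 + 0.1600 + 0.0100 = 0.7228

0.723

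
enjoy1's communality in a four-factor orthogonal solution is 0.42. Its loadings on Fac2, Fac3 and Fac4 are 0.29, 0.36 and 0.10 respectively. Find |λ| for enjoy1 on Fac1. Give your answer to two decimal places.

0.44

Under orthogonal rotation h² = Σλ², so λ_Fac1² = h² − (0.2237) = 0.42 − 0.2237 = 0.1963.
|λ| = √0.1963 = 0.4431.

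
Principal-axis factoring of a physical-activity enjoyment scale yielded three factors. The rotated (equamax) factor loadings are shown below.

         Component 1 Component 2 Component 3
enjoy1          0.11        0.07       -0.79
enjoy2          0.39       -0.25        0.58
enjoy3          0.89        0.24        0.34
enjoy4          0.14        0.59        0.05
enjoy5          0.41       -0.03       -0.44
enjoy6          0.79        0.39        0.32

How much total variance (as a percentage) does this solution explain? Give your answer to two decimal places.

62.81%

Communalities: 0.6411, 0.5510, 0.9653, 0.3702, 0.3626, 0.8786; Σh² = 3.7688.
Total variance with 6 standardized items is 6, so the solution explains 3.7688/6 = 0.6281 = 62.81%.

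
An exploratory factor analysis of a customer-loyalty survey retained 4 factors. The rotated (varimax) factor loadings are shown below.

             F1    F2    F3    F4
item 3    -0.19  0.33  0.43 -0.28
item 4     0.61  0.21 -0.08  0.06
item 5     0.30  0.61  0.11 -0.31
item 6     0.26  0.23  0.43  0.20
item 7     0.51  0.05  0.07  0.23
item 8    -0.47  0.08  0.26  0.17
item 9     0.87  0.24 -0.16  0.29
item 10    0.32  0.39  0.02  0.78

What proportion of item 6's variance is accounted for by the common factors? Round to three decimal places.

0.345

h² = 0.26² + 0.23² + 0.43² + 0.20² = 0.0676 + 0.0529 + 0.1849 + 0.0400 = 0.3454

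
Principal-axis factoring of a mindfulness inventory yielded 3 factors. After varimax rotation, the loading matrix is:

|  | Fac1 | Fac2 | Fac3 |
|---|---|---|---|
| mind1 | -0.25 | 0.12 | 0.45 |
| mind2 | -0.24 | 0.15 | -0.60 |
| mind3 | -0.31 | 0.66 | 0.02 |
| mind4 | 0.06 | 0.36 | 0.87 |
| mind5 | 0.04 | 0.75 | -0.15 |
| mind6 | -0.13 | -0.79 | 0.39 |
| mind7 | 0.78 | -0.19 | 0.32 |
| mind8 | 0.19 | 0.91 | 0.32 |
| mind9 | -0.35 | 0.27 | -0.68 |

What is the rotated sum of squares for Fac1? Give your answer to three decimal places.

SS loadings for Fac1 = (-0.25)² + (-0.24)² + (-0.31)² + 0.06² + 0.04² + (-0.13)² + 0.78² + 0.19² + (-0.35)² = 0.0625 + 0.0576 + 0.0961 + 0.0036 + 0.0016 + 0.0169 + 0.6084 + 0.0361 + 0.1225 = 1.0053

1.005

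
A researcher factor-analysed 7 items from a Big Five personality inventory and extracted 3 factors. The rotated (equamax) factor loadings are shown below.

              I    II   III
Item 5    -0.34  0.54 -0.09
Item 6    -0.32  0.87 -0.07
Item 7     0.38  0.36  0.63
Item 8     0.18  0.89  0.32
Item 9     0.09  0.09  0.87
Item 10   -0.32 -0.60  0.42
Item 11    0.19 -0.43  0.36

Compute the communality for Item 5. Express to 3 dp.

h² = (-0.34)² + 0.54² + (-0.09)² = 0.1156 + 0.2916 + 0.0081 = 0.4153

0.415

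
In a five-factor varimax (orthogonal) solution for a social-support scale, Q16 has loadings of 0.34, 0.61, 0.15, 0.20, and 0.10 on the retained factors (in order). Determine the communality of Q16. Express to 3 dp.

h² = 0.34² + 0.61² + 0.15² + 0.20² + 0.10² = 0.1156 + 0.3721 + 0.0225 + 0.0400 + 0.0100 = 0.5602

0.560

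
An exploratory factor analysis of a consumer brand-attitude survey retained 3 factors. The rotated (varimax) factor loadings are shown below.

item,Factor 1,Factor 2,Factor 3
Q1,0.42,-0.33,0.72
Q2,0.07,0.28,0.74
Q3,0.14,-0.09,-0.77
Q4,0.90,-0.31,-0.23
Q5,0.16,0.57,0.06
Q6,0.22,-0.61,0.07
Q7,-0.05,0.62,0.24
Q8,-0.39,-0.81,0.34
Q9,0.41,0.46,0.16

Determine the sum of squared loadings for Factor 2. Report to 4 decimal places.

2.2406

SS loadings for Factor 2 = (-0.33)² + 0.28² + (-0.09)² + (-0.31)² + 0.57² + (-0.61)² + 0.62² + (-0.81)² + 0.46² = 0.1089 + 0.0784 + 0.0081 + 0.0961 + 0.3249 + 0.3721 + 0.3844 + 0.6561 + 0.2116 = 2.2406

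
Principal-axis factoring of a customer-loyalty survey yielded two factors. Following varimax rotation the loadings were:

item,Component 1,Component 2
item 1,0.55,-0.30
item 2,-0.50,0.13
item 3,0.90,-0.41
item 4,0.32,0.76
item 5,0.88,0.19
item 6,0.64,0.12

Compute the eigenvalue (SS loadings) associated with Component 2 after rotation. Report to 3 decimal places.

0.903

SS loadings for Component 2 = (-0.30)² + 0.13² + (-0.41)² + 0.76² + 0.19² + 0.12² = 0.0900 + 0.0169 + 0.1681 + 0.5776 + 0.0361 + 0.0144 = 0.9031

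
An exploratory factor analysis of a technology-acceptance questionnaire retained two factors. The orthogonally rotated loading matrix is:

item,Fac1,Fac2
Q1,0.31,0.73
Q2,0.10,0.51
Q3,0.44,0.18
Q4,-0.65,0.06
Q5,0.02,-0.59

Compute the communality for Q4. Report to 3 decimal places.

0.426

h² = (-0.65)² + 0.06² = 0.4225 + 0.0036 = 0.4261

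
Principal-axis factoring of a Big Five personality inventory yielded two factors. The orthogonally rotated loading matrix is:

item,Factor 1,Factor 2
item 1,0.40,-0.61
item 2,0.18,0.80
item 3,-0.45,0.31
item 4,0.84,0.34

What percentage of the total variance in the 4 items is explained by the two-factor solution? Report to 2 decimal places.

58.11%

SS loadings by factor: 1.1005, 1.2238; total = 2.3243.
Total variance with 4 standardized items is 4, so the solution explains 2.3243/4 = 0.5811 = 58.11%.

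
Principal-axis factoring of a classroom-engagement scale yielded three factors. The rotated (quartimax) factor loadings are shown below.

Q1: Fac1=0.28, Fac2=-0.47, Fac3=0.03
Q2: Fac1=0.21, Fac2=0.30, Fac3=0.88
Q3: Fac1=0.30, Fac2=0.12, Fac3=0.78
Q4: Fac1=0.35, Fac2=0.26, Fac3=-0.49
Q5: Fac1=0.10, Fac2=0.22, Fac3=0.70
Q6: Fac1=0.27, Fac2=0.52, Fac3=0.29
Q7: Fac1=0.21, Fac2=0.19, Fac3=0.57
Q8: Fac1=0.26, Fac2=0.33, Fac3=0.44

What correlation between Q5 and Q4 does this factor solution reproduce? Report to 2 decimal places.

-0.25

r̂ = Σ λ_i·λ_j across factors = (0.10)(0.35) + (0.22)(0.26) + (0.70)(-0.49)
  = +0.0350 +0.0572 -0.3430 = -0.2508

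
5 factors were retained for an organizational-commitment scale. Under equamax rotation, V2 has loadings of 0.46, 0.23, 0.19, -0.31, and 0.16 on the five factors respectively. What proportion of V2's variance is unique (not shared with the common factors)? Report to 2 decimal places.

0.58

h² = 0.46² + 0.23² + 0.19² + (-0.31)² + 0.16² = 0.2116 + 0.0529 + 0.0361 + 0.0961 + 0.0256 = 0.4223
Uniqueness u² = 1 − h² = 1 − 0.4223 = 0.5777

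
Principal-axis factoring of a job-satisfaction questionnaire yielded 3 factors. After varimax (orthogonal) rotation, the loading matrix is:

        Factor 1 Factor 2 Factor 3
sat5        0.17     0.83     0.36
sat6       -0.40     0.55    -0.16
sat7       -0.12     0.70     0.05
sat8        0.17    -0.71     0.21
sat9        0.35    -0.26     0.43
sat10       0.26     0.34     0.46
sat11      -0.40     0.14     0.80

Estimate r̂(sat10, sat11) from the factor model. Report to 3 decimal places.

0.312

r̂ = Σ λ_i·λ_j across factors = (0.26)(-0.40) + (0.34)(0.14) + (0.46)(0.80)
  = -0.1040 +0.0476 +0.3680 = 0.3116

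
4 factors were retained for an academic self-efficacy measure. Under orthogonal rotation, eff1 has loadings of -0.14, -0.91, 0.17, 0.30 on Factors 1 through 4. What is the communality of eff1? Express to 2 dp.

h² = (-0.14)² + (-0.91)² + 0.17² + 0.30² = 0.0196 + 0.8281 + 0.0289 + 0.0900 = 0.9666

0.97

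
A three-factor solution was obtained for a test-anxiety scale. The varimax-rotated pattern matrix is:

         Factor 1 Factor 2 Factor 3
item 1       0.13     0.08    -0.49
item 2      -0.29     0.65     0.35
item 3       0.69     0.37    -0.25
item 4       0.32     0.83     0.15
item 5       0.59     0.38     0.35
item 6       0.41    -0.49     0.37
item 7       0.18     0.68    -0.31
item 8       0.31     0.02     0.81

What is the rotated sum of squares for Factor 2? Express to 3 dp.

SS loadings for Factor 2 = 0.08² + 0.65² + 0.37² + 0.83² + 0.38² + (-0.49)² + 0.68² + 0.02² = 0.0064 + 0.4225 + 0.1369 + 0.6889 + 0.1444 + 0.2401 + 0.4624 + 0.0004 = 2.1020

2.102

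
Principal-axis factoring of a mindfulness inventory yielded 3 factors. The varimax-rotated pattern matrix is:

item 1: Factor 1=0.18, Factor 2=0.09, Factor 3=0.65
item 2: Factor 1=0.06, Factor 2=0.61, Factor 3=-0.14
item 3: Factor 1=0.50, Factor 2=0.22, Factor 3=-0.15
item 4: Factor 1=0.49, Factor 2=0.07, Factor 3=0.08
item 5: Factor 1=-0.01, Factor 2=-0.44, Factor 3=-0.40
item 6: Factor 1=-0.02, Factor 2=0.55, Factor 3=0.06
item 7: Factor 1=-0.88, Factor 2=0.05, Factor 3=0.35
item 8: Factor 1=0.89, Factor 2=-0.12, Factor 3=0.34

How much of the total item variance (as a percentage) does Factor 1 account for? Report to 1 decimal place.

SS loadings for Factor 1 = 0.18² + 0.06² + 0.50² + 0.49² + (-0.01)² + (-0.02)² + (-0.88)² + 0.89² = 2.0931
With 8 standardized items, total variance = 8. Proportion = 2.0931/8 = 0.2616 → 26.16%.

26.2%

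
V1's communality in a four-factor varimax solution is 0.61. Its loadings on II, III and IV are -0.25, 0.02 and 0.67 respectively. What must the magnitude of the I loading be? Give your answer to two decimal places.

Under orthogonal rotation h² = Σλ², so λ_I² = h² − (0.5118) = 0.61 − 0.5118 = 0.0982.
|λ| = √0.0982 = 0.3134.

0.31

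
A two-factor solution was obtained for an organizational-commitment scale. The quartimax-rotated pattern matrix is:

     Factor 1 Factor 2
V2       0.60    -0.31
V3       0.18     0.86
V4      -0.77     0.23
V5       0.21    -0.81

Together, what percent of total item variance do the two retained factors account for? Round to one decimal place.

SS loadings by factor: 1.0294, 1.5447; total = 2.5741.
Total variance with 4 standardized items is 4, so the solution explains 2.5741/4 = 0.6435 = 64.35%.

64.4%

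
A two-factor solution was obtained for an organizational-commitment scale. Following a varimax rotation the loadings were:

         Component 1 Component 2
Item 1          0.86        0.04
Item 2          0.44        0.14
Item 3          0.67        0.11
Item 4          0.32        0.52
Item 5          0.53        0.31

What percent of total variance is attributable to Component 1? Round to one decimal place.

35.3%

SS loadings for Component 1 = 0.86² + 0.44² + 0.67² + 0.32² + 0.53² = 1.7654
With 5 standardized items, total variance = 5. Proportion = 1.7654/5 = 0.3531 → 35.31%.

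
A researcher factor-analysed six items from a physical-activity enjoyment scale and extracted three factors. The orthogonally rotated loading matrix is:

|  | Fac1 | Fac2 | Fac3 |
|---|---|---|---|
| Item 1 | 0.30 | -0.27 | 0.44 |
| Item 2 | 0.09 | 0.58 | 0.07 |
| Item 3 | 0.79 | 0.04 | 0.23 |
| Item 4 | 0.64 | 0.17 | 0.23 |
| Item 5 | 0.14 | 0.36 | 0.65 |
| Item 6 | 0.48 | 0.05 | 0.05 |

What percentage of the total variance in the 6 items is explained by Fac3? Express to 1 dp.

12.2%

SS loadings for Fac3 = 0.44² + 0.07² + 0.23² + 0.23² + 0.65² + 0.05² = 0.7293
With 6 standardized items, total variance = 6. Proportion = 0.7293/6 = 0.1216 → 12.16%.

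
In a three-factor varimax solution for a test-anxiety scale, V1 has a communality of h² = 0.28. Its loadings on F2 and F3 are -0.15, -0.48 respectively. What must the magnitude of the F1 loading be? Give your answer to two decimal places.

0.16

Under orthogonal rotation h² = Σλ², so λ_F1² = h² − (0.2529) = 0.28 − 0.2529 = 0.0271.
|λ| = √0.0271 = 0.1646.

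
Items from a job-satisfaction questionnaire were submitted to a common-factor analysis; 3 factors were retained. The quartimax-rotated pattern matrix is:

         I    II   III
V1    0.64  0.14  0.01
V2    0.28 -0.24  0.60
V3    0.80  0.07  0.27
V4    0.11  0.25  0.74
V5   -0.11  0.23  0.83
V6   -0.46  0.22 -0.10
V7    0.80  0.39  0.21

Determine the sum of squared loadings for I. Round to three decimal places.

2.004

SS loadings for I = 0.64² + 0.28² + 0.80² + 0.11² + (-0.11)² + (-0.46)² + 0.80² = 0.4096 + 0.0784 + 0.6400 + 0.0121 + 0.0121 + 0.2116 + 0.6400 = 2.0038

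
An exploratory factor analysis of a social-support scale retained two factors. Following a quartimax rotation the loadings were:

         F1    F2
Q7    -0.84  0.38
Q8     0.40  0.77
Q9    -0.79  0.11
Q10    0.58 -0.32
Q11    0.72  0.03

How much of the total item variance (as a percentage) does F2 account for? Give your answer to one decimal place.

SS loadings for F2 = 0.38² + 0.77² + 0.11² + (-0.32)² + 0.03² = 0.8527
With 5 standardized items, total variance = 5. Proportion = 0.8527/5 = 0.1705 → 17.05%.

17.1%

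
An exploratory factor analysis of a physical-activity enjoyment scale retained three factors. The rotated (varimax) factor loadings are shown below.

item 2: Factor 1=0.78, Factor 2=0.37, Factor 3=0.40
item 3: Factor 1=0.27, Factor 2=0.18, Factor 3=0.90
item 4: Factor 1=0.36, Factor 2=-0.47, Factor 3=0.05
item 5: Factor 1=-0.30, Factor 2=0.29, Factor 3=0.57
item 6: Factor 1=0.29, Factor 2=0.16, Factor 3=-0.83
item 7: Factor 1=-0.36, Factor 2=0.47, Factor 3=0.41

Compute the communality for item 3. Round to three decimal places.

h² = 0.27² + 0.18² + 0.90² = 0.0729 + 0.0324 + 0.8100 = 0.9153

0.915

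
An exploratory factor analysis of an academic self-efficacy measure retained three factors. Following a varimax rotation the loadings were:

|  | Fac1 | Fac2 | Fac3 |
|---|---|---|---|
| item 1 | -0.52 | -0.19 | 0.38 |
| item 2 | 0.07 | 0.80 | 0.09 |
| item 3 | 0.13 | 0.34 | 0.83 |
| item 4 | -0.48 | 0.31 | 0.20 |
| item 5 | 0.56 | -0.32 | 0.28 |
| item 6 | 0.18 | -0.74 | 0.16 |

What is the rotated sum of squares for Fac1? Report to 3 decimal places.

0.869

SS loadings for Fac1 = (-0.52)² + 0.07² + 0.13² + (-0.48)² + 0.56² + 0.18² = 0.2704 + 0.0049 + 0.0169 + 0.2304 + 0.3136 + 0.0324 = 0.8686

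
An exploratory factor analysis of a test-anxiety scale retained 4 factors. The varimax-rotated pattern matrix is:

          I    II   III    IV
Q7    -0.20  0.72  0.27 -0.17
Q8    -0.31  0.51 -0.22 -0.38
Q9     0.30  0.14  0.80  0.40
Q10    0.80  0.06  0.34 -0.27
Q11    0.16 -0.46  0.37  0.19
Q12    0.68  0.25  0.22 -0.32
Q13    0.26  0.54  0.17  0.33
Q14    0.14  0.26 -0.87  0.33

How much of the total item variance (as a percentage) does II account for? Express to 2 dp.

SS loadings for II = 0.72² + 0.51² + 0.14² + 0.06² + (-0.46)² + 0.25² + 0.54² + 0.26² = 1.4350
With 8 standardized items, total variance = 8. Proportion = 1.4350/8 = 0.1794 → 17.94%.

17.94%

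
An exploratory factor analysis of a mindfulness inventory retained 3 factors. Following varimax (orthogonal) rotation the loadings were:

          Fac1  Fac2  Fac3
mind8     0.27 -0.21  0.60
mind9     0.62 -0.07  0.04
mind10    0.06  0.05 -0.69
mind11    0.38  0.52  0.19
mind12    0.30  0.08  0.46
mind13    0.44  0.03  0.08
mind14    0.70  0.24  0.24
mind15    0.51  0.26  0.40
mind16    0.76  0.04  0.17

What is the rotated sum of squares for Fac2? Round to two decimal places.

SS loadings for Fac2 = (-0.21)² + (-0.07)² + 0.05² + 0.52² + 0.08² + 0.03² + 0.24² + 0.26² + 0.04² = 0.0441 + 0.0049 + 0.0025 + 0.2704 + 0.0064 + 0.0009 + 0.0576 + 0.0676 + 0.0016 = 0.4560

0.46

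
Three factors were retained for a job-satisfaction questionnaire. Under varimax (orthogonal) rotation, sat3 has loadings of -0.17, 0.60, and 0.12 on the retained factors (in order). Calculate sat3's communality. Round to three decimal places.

0.403

h² = (-0.17)² + 0.60² + 0.12² = 0.0289 + 0.3600 + 0.0144 = 0.4033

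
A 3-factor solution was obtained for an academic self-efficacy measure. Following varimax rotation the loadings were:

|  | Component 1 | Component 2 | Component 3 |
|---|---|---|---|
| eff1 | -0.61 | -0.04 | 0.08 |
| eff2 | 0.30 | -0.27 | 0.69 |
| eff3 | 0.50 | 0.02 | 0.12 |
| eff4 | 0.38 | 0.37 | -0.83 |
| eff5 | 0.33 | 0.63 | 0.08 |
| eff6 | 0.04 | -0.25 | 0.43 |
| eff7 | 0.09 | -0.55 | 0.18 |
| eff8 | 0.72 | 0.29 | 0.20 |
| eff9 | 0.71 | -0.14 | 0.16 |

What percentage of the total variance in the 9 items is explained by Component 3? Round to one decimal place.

SS loadings for Component 3 = 0.08² + 0.69² + 0.12² + (-0.83)² + 0.08² + 0.43² + 0.18² + 0.20² + 0.16² = 1.4751
With 9 standardized items, total variance = 9. Proportion = 1.4751/9 = 0.1639 → 16.39%.

16.4%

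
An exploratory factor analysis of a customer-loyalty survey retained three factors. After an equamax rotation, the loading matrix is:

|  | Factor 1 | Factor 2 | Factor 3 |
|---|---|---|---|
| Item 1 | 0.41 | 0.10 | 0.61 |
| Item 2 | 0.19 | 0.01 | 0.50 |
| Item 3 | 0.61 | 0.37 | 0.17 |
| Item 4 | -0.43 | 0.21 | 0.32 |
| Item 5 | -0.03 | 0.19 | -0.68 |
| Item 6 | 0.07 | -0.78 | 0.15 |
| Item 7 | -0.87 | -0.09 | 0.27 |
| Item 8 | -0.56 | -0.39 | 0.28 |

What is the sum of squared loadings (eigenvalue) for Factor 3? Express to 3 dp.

SS loadings for Factor 3 = 0.61² + 0.50² + 0.17² + 0.32² + (-0.68)² + 0.15² + 0.27² + 0.28² = 0.3721 + 0.2500 + 0.0289 + 0.1024 + 0.4624 + 0.0225 + 0.0729 + 0.0784 = 1.3896

1.390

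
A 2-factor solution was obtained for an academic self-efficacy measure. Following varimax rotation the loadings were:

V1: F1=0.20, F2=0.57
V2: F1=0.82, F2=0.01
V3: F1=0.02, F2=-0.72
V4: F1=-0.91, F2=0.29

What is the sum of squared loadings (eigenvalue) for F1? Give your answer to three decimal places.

1.541

SS loadings for F1 = 0.20² + 0.82² + 0.02² + (-0.91)² = 0.0400 + 0.6724 + 0.0004 + 0.8281 = 1.5409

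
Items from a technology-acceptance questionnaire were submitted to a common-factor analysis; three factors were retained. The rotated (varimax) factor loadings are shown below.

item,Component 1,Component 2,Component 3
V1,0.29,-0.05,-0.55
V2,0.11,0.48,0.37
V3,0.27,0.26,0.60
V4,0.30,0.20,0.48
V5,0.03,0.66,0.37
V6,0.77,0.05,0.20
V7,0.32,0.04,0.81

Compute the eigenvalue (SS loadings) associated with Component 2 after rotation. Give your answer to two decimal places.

0.78

SS loadings for Component 2 = (-0.05)² + 0.48² + 0.26² + 0.20² + 0.66² + 0.05² + 0.04² = 0.0025 + 0.2304 + 0.0676 + 0.0400 + 0.4356 + 0.0025 + 0.0016 = 0.7802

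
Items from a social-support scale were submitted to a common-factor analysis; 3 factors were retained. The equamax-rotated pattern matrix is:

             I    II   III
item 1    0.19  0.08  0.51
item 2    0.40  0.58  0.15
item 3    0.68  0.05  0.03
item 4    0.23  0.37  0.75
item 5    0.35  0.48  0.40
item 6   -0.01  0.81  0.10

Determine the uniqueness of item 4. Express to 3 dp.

0.248

h² = 0.23² + 0.37² + 0.75² = 0.0529 + 0.1369 + 0.5625 = 0.7523
Uniqueness u² = 1 − h² = 1 − 0.7523 = 0.2477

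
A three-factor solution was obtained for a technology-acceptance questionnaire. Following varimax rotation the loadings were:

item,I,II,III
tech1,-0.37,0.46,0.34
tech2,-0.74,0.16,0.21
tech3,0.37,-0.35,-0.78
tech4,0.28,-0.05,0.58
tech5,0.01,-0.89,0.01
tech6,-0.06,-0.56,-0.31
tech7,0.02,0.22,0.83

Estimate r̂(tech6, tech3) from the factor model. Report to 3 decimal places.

0.416

r̂ = Σ λ_i·λ_j across factors = (-0.06)(0.37) + (-0.56)(-0.35) + (-0.31)(-0.78)
  = -0.0222 +0.1960 +0.2418 = 0.4156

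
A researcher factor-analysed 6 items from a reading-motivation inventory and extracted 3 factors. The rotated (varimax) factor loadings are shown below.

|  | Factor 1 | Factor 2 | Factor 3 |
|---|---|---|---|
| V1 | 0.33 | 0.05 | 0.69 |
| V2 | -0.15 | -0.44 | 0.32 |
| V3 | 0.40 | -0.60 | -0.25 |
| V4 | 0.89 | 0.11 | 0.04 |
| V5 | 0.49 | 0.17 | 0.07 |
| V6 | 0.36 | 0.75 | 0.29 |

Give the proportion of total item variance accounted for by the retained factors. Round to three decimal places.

SS loadings by factor: 1.4532, 1.1596, 0.7316; total = 3.3444.
Total variance with 6 standardized items is 6, so the solution explains 3.3444/6 = 0.5574.

0.557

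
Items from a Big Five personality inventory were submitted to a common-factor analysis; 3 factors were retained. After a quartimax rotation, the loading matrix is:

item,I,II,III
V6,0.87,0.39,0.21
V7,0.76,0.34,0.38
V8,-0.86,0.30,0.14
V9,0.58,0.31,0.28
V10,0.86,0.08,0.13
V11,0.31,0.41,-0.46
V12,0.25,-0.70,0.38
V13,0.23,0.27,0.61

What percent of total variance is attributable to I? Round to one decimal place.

42.0%

SS loadings for I = 0.87² + 0.76² + (-0.86)² + 0.58² + 0.86² + 0.31² + 0.25² + 0.23² = 3.3616
With 8 standardized items, total variance = 8. Proportion = 3.3616/8 = 0.4202 → 42.02%.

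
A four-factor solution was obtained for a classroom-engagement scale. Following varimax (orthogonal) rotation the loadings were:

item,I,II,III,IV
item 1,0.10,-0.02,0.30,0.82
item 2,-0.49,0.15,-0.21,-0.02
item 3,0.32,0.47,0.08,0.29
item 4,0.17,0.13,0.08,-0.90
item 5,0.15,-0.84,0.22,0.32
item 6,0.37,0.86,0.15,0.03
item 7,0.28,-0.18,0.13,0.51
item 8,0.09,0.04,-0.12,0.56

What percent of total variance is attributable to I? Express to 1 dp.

7.8%

SS loadings for I = 0.10² + (-0.49)² + 0.32² + 0.17² + 0.15² + 0.37² + 0.28² + 0.09² = 0.6273
With 8 standardized items, total variance = 8. Proportion = 0.6273/8 = 0.0784 → 7.84%.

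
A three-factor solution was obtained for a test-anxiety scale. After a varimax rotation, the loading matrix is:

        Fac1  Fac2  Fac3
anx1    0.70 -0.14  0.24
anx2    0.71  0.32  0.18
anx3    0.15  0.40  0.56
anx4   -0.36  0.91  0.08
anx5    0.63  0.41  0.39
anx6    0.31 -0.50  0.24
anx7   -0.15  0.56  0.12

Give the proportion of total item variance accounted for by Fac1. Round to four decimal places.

SS loadings for Fac1 = 0.70² + 0.71² + 0.15² + (-0.36)² + 0.63² + 0.31² + (-0.15)² = 1.6617
Proportion of variance = 1.6617 / 7 = 0.2374.

0.2374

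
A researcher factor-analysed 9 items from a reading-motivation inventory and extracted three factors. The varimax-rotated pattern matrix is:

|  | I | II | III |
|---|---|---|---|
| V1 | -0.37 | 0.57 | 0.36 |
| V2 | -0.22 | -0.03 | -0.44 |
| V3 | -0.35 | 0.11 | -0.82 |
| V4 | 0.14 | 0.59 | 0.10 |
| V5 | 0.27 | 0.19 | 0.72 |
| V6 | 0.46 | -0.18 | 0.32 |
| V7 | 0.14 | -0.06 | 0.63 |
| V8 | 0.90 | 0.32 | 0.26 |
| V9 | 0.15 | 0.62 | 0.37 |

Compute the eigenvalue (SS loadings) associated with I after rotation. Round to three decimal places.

1.464

SS loadings for I = (-0.37)² + (-0.22)² + (-0.35)² + 0.14² + 0.27² + 0.46² + 0.14² + 0.90² + 0.15² = 0.1369 + 0.0484 + 0.1225 + 0.0196 + 0.0729 + 0.2116 + 0.0196 + 0.8100 + 0.0225 = 1.4640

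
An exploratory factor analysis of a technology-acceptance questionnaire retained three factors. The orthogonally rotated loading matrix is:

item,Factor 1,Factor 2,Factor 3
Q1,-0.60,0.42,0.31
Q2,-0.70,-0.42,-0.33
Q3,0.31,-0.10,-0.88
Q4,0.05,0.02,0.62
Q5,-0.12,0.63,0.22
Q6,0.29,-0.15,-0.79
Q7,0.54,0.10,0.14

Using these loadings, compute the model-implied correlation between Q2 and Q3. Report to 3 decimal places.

0.115

r̂ = Σ λ_i·λ_j across factors = (-0.70)(0.31) + (-0.42)(-0.10) + (-0.33)(-0.88)
  = -0.2170 +0.0420 +0.2904 = 0.1154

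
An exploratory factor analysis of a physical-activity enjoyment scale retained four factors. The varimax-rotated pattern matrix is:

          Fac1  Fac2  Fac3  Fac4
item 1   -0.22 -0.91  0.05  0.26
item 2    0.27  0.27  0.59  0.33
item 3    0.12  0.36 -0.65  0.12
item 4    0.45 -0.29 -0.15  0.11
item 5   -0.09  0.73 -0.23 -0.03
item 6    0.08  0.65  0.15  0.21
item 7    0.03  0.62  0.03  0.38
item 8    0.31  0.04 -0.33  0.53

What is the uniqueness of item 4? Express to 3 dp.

h² = 0.45² + (-0.29)² + (-0.15)² + 0.11² = 0.2025 + 0.0841 + 0.0225 + 0.0121 = 0.3212
Uniqueness u² = 1 − h² = 1 − 0.3212 = 0.6788

0.679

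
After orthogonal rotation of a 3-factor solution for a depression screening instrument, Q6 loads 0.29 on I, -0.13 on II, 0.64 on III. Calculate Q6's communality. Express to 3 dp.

0.511

h² = 0.29² + (-0.13)² + 0.64² = 0.0841 + 0.0169 + 0.4096 = 0.5106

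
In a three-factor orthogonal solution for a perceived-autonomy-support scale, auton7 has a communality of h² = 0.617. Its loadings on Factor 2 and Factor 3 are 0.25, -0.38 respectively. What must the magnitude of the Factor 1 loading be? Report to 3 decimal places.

Under orthogonal rotation h² = Σλ², so λ_Factor 1² = h² − (0.2069) = 0.617 − 0.2069 = 0.4101.
|λ| = √0.4101 = 0.6404.

0.640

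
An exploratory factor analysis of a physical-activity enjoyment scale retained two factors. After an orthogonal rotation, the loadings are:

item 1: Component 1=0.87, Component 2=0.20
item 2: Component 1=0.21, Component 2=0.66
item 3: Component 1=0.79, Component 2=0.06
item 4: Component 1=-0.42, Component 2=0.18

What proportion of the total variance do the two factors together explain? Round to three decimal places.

0.528

Communalities: 0.7969, 0.4797, 0.6277, 0.2088; Σh² = 2.1131.
Total variance with 4 standardized items is 4, so the solution explains 2.1131/4 = 0.5283.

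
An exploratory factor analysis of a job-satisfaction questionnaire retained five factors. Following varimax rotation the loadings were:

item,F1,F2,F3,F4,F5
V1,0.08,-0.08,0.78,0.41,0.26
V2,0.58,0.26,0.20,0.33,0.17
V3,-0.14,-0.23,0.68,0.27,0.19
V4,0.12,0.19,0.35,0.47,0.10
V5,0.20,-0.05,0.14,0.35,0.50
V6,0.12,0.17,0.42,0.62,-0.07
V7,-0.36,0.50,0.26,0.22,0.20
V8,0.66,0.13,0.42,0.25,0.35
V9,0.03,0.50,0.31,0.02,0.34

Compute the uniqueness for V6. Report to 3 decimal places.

h² = 0.12² + 0.17² + 0.42² + 0.62² + (-0.07)² = 0.0144 + 0.0289 + 0.1764 + 0.3844 + 0.0049 = 0.6090
Uniqueness u² = 1 − h² = 1 − 0.6090 = 0.3910

0.391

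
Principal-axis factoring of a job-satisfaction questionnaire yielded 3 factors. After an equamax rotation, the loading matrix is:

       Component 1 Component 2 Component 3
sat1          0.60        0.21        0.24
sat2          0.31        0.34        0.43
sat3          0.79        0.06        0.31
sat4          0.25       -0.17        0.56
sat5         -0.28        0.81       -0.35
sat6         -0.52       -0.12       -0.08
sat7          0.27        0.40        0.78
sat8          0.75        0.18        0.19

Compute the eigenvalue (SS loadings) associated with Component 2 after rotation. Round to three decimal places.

SS loadings for Component 2 = 0.21² + 0.34² + 0.06² + (-0.17)² + 0.81² + (-0.12)² + 0.40² + 0.18² = 0.0441 + 0.1156 + 0.0036 + 0.0289 + 0.6561 + 0.0144 + 0.1600 + 0.0324 = 1.0551

1.055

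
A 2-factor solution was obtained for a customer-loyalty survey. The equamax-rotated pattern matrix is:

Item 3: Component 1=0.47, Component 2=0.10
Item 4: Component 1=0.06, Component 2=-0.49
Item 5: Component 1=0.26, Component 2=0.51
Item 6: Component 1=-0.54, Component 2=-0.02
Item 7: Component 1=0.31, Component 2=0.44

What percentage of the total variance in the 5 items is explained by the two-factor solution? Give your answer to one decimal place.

Communalities: 0.2309, 0.2437, 0.3277, 0.2920, 0.2897; Σh² = 1.3840.
Total variance with 5 standardized items is 5, so the solution explains 1.3840/5 = 0.2768 = 27.68%.

27.7%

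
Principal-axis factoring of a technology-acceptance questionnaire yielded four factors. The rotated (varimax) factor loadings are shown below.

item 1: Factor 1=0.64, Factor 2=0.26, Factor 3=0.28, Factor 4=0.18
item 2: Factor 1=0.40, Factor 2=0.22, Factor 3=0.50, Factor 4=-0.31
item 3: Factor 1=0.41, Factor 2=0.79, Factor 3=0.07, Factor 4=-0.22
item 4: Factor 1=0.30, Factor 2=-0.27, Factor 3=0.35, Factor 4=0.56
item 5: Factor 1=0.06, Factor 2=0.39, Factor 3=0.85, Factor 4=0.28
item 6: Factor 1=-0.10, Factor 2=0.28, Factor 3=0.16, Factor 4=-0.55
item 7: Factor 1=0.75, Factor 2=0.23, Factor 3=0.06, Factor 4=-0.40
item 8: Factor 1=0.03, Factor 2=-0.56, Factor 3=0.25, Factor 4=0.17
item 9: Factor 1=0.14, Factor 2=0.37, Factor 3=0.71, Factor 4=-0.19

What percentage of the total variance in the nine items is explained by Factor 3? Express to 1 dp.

19.7%

SS loadings for Factor 3 = 0.28² + 0.50² + 0.07² + 0.35² + 0.85² + 0.16² + 0.06² + 0.25² + 0.71² = 1.7741
With 9 standardized items, total variance = 9. Proportion = 1.7741/9 = 0.1971 → 19.71%.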